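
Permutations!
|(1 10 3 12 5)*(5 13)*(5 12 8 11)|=6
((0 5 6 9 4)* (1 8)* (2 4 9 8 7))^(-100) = (9)(0 1)(2 6)(4 8)(5 7)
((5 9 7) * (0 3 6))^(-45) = (9)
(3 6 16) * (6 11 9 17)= (3 11 9 17 6 16)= [0, 1, 2, 11, 4, 5, 16, 7, 8, 17, 10, 9, 12, 13, 14, 15, 3, 6]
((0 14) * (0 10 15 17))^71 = ((0 14 10 15 17))^71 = (0 14 10 15 17)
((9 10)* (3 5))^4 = ((3 5)(9 10))^4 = (10)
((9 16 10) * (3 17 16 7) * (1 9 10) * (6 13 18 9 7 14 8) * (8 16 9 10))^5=(18)(1 14 17 7 16 9 3)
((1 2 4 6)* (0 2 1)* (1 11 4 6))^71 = (0 6 2)(1 4 11)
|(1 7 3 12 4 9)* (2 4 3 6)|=|(1 7 6 2 4 9)(3 12)|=6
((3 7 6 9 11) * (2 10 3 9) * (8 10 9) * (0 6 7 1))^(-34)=((0 6 2 9 11 8 10 3 1))^(-34)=(0 2 11 10 1 6 9 8 3)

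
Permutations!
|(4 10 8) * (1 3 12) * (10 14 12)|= 7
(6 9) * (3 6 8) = (3 6 9 8) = [0, 1, 2, 6, 4, 5, 9, 7, 3, 8]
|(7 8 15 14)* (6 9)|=|(6 9)(7 8 15 14)|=4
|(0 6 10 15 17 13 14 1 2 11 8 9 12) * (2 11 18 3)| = |(0 6 10 15 17 13 14 1 11 8 9 12)(2 18 3)| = 12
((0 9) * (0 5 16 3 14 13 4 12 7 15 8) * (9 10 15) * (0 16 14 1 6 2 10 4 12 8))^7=((0 4 8 16 3 1 6 2 10 15)(5 14 13 12 7 9))^7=(0 2 3 4 10 1 8 15 6 16)(5 14 13 12 7 9)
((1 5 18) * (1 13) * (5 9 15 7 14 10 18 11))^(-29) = (1 7 18 9 14 13 15 10)(5 11)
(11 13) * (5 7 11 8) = (5 7 11 13 8) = [0, 1, 2, 3, 4, 7, 6, 11, 5, 9, 10, 13, 12, 8]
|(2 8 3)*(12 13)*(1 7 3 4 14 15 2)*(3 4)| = 8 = |(1 7 4 14 15 2 8 3)(12 13)|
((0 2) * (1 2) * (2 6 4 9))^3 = (0 4)(1 9)(2 6)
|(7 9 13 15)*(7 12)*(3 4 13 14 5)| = |(3 4 13 15 12 7 9 14 5)| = 9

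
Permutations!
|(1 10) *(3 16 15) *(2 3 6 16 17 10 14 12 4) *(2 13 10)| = |(1 14 12 4 13 10)(2 3 17)(6 16 15)| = 6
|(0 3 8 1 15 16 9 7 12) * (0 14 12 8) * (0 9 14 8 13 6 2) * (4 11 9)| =|(0 3 4 11 9 7 13 6 2)(1 15 16 14 12 8)| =18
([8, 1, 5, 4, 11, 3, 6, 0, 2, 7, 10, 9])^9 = (11)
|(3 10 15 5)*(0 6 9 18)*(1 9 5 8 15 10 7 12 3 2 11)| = 24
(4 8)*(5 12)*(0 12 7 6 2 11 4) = [12, 1, 11, 3, 8, 7, 2, 6, 0, 9, 10, 4, 5] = (0 12 5 7 6 2 11 4 8)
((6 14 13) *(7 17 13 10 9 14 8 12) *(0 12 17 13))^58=((0 12 7 13 6 8 17)(9 14 10))^58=(0 7 6 17 12 13 8)(9 14 10)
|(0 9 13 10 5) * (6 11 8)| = 15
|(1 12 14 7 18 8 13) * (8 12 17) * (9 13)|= 20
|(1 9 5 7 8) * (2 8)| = 6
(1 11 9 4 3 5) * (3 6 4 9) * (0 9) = (0 9)(1 11 3 5)(4 6) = [9, 11, 2, 5, 6, 1, 4, 7, 8, 0, 10, 3]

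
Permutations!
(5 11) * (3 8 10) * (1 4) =(1 4)(3 8 10)(5 11) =[0, 4, 2, 8, 1, 11, 6, 7, 10, 9, 3, 5]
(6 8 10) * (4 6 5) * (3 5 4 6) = (3 5 6 8 10 4) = [0, 1, 2, 5, 3, 6, 8, 7, 10, 9, 4]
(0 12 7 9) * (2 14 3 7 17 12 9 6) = (0 9)(2 14 3 7 6)(12 17) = [9, 1, 14, 7, 4, 5, 2, 6, 8, 0, 10, 11, 17, 13, 3, 15, 16, 12]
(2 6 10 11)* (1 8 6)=[0, 8, 1, 3, 4, 5, 10, 7, 6, 9, 11, 2]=(1 8 6 10 11 2)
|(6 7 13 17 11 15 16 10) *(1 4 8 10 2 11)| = |(1 4 8 10 6 7 13 17)(2 11 15 16)| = 8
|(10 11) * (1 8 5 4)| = 4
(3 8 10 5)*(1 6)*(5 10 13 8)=(1 6)(3 5)(8 13)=[0, 6, 2, 5, 4, 3, 1, 7, 13, 9, 10, 11, 12, 8]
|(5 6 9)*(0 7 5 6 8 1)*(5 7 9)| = 6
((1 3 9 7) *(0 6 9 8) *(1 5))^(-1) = ((0 6 9 7 5 1 3 8))^(-1) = (0 8 3 1 5 7 9 6)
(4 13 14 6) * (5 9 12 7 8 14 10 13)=[0, 1, 2, 3, 5, 9, 4, 8, 14, 12, 13, 11, 7, 10, 6]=(4 5 9 12 7 8 14 6)(10 13)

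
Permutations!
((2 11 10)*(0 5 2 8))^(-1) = (0 8 10 11 2 5) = ((0 5 2 11 10 8))^(-1)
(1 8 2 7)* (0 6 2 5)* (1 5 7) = [6, 8, 1, 3, 4, 0, 2, 5, 7] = (0 6 2 1 8 7 5)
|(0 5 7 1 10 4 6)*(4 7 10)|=7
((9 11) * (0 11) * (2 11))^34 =((0 2 11 9))^34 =(0 11)(2 9)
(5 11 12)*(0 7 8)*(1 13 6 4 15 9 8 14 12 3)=(0 7 14 12 5 11 3 1 13 6 4 15 9 8)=[7, 13, 2, 1, 15, 11, 4, 14, 0, 8, 10, 3, 5, 6, 12, 9]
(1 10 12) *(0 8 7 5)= (0 8 7 5)(1 10 12)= [8, 10, 2, 3, 4, 0, 6, 5, 7, 9, 12, 11, 1]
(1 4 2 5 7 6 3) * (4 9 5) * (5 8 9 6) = (1 6 3)(2 4)(5 7)(8 9) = [0, 6, 4, 1, 2, 7, 3, 5, 9, 8]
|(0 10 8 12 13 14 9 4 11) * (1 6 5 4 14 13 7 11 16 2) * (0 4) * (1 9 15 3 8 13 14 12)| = 70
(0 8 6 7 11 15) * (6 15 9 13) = (0 8 15)(6 7 11 9 13) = [8, 1, 2, 3, 4, 5, 7, 11, 15, 13, 10, 9, 12, 6, 14, 0]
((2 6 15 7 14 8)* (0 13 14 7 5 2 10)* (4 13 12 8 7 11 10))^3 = (0 4 7)(2 5 15 6)(8 14 10)(11 12 13)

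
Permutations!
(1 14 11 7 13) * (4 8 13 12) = [0, 14, 2, 3, 8, 5, 6, 12, 13, 9, 10, 7, 4, 1, 11] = (1 14 11 7 12 4 8 13)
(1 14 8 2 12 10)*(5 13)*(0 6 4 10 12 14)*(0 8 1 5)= (0 6 4 10 5 13)(1 8 2 14)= [6, 8, 14, 3, 10, 13, 4, 7, 2, 9, 5, 11, 12, 0, 1]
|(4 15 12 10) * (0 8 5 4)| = |(0 8 5 4 15 12 10)| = 7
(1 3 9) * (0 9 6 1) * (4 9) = (0 4 9)(1 3 6) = [4, 3, 2, 6, 9, 5, 1, 7, 8, 0]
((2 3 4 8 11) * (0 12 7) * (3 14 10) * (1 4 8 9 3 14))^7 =(0 12 7)(10 14)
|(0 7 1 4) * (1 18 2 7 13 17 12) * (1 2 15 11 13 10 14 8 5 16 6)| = 72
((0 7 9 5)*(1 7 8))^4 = ((0 8 1 7 9 5))^4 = (0 9 1)(5 7 8)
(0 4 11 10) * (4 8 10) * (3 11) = [8, 1, 2, 11, 3, 5, 6, 7, 10, 9, 0, 4] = (0 8 10)(3 11 4)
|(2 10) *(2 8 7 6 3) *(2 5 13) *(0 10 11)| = 10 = |(0 10 8 7 6 3 5 13 2 11)|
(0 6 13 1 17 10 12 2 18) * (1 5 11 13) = [6, 17, 18, 3, 4, 11, 1, 7, 8, 9, 12, 13, 2, 5, 14, 15, 16, 10, 0] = (0 6 1 17 10 12 2 18)(5 11 13)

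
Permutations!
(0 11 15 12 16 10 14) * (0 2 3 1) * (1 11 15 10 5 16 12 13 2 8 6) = (0 15 13 2 3 11 10 14 8 6 1)(5 16) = [15, 0, 3, 11, 4, 16, 1, 7, 6, 9, 14, 10, 12, 2, 8, 13, 5]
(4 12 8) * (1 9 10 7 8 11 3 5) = (1 9 10 7 8 4 12 11 3 5) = [0, 9, 2, 5, 12, 1, 6, 8, 4, 10, 7, 3, 11]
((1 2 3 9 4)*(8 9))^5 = ((1 2 3 8 9 4))^5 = (1 4 9 8 3 2)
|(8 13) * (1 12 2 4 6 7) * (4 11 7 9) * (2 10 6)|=|(1 12 10 6 9 4 2 11 7)(8 13)|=18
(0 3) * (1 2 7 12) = (0 3)(1 2 7 12) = [3, 2, 7, 0, 4, 5, 6, 12, 8, 9, 10, 11, 1]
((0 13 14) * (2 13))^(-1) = (0 14 13 2)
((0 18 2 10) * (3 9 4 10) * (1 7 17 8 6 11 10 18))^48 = ((0 1 7 17 8 6 11 10)(2 3 9 4 18))^48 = (2 4 3 18 9)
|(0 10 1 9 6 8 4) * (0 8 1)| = 6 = |(0 10)(1 9 6)(4 8)|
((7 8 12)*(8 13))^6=(7 8)(12 13)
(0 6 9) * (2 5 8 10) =(0 6 9)(2 5 8 10) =[6, 1, 5, 3, 4, 8, 9, 7, 10, 0, 2]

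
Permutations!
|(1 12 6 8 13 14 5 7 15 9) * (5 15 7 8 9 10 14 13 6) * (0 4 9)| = 24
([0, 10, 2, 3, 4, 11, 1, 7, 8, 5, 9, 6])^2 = (1 9 11)(5 6 10)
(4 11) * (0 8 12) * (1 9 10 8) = (0 1 9 10 8 12)(4 11) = [1, 9, 2, 3, 11, 5, 6, 7, 12, 10, 8, 4, 0]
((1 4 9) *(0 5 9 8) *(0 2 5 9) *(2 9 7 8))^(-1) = (0 5 2 4 1 9 8 7)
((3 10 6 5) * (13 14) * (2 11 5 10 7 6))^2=(14)(2 5 7 10 11 3 6)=((2 11 5 3 7 6 10)(13 14))^2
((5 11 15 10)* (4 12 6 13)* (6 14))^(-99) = ((4 12 14 6 13)(5 11 15 10))^(-99) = (4 12 14 6 13)(5 11 15 10)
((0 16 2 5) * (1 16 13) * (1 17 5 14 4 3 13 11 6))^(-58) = ((0 11 6 1 16 2 14 4 3 13 17 5))^(-58) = (0 6 16 14 3 17)(1 2 4 13 5 11)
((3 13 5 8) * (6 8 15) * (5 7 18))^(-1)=(3 8 6 15 5 18 7 13)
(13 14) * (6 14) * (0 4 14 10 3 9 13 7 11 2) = [4, 1, 0, 9, 14, 5, 10, 11, 8, 13, 3, 2, 12, 6, 7] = (0 4 14 7 11 2)(3 9 13 6 10)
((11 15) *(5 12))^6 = ((5 12)(11 15))^6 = (15)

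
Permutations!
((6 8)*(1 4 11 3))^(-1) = (1 3 11 4)(6 8)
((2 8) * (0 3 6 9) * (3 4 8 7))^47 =(0 9 6 3 7 2 8 4)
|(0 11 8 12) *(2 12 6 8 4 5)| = |(0 11 4 5 2 12)(6 8)| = 6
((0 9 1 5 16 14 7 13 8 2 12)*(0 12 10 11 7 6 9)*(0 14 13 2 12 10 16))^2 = (0 6 1)(2 13 12 11)(5 14 9)(7 16 8 10)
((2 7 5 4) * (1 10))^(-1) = (1 10)(2 4 5 7)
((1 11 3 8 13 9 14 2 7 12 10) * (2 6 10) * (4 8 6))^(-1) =((1 11 3 6 10)(2 7 12)(4 8 13 9 14))^(-1) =(1 10 6 3 11)(2 12 7)(4 14 9 13 8)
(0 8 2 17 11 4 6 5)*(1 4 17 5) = (0 8 2 5)(1 4 6)(11 17) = [8, 4, 5, 3, 6, 0, 1, 7, 2, 9, 10, 17, 12, 13, 14, 15, 16, 11]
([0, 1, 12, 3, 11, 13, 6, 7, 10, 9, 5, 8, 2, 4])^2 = (4 8 5)(10 13 11)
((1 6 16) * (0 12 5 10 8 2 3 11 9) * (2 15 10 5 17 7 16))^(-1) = (0 9 11 3 2 6 1 16 7 17 12)(8 10 15)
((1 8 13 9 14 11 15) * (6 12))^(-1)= ((1 8 13 9 14 11 15)(6 12))^(-1)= (1 15 11 14 9 13 8)(6 12)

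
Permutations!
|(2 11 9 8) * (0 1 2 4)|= 7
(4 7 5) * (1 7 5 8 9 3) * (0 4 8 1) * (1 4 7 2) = (0 7 4 5 8 9 3)(1 2) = [7, 2, 1, 0, 5, 8, 6, 4, 9, 3]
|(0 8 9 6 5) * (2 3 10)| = |(0 8 9 6 5)(2 3 10)| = 15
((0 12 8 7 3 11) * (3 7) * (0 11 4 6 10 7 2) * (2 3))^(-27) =((0 12 8 2)(3 4 6 10 7))^(-27) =(0 12 8 2)(3 10 4 7 6)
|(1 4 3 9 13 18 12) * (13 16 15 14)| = 10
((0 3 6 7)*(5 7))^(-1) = (0 7 5 6 3)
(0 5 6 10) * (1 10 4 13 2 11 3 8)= (0 5 6 4 13 2 11 3 8 1 10)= [5, 10, 11, 8, 13, 6, 4, 7, 1, 9, 0, 3, 12, 2]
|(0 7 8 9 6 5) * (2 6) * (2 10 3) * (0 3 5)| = 9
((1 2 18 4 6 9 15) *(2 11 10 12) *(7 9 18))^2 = ((1 11 10 12 2 7 9 15)(4 6 18))^2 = (1 10 2 9)(4 18 6)(7 15 11 12)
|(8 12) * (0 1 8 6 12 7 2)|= |(0 1 8 7 2)(6 12)|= 10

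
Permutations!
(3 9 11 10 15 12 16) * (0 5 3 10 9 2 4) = (0 5 3 2 4)(9 11)(10 15 12 16) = [5, 1, 4, 2, 0, 3, 6, 7, 8, 11, 15, 9, 16, 13, 14, 12, 10]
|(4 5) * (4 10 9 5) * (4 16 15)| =|(4 16 15)(5 10 9)| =3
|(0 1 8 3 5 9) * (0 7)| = 7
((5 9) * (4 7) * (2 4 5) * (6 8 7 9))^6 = (9)(5 8)(6 7)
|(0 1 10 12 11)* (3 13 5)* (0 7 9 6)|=|(0 1 10 12 11 7 9 6)(3 13 5)|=24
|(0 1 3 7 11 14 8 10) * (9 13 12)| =|(0 1 3 7 11 14 8 10)(9 13 12)| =24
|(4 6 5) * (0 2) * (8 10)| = 6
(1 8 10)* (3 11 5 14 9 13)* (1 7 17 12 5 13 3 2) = (1 8 10 7 17 12 5 14 9 3 11 13 2) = [0, 8, 1, 11, 4, 14, 6, 17, 10, 3, 7, 13, 5, 2, 9, 15, 16, 12]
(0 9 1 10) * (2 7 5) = (0 9 1 10)(2 7 5) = [9, 10, 7, 3, 4, 2, 6, 5, 8, 1, 0]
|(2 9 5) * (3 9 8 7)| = |(2 8 7 3 9 5)| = 6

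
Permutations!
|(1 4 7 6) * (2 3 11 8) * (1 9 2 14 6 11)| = |(1 4 7 11 8 14 6 9 2 3)| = 10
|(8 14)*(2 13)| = 2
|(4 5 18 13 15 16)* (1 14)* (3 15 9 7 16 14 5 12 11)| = |(1 5 18 13 9 7 16 4 12 11 3 15 14)| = 13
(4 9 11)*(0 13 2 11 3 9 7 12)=(0 13 2 11 4 7 12)(3 9)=[13, 1, 11, 9, 7, 5, 6, 12, 8, 3, 10, 4, 0, 2]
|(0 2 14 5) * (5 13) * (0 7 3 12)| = |(0 2 14 13 5 7 3 12)| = 8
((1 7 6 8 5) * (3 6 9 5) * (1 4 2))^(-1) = ((1 7 9 5 4 2)(3 6 8))^(-1) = (1 2 4 5 9 7)(3 8 6)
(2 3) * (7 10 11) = [0, 1, 3, 2, 4, 5, 6, 10, 8, 9, 11, 7] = (2 3)(7 10 11)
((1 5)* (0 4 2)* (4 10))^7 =((0 10 4 2)(1 5))^7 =(0 2 4 10)(1 5)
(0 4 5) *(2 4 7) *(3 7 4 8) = (0 4 5)(2 8 3 7) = [4, 1, 8, 7, 5, 0, 6, 2, 3]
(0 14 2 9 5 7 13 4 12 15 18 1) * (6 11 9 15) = [14, 0, 15, 3, 12, 7, 11, 13, 8, 5, 10, 9, 6, 4, 2, 18, 16, 17, 1] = (0 14 2 15 18 1)(4 12 6 11 9 5 7 13)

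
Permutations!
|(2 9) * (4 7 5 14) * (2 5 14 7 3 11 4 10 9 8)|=30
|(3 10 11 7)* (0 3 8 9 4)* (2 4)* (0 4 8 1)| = 6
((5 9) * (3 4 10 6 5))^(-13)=((3 4 10 6 5 9))^(-13)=(3 9 5 6 10 4)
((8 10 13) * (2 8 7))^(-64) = (2 8 10 13 7)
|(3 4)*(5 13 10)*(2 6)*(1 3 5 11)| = |(1 3 4 5 13 10 11)(2 6)| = 14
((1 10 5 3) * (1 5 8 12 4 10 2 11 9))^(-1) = (1 9 11 2)(3 5)(4 12 8 10)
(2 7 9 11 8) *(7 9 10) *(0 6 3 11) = (0 6 3 11 8 2 9)(7 10) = [6, 1, 9, 11, 4, 5, 3, 10, 2, 0, 7, 8]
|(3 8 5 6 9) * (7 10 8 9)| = 10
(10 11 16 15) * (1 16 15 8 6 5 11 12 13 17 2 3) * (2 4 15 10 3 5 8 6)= (1 16 6 8 2 5 11 10 12 13 17 4 15 3)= [0, 16, 5, 1, 15, 11, 8, 7, 2, 9, 12, 10, 13, 17, 14, 3, 6, 4]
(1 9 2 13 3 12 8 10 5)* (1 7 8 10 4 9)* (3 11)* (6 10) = (2 13 11 3 12 6 10 5 7 8 4 9) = [0, 1, 13, 12, 9, 7, 10, 8, 4, 2, 5, 3, 6, 11]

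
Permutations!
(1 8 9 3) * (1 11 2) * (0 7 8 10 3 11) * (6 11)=(0 7 8 9 6 11 2 1 10 3)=[7, 10, 1, 0, 4, 5, 11, 8, 9, 6, 3, 2]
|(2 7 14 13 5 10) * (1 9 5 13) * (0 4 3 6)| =28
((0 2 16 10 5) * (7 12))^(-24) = (0 2 16 10 5) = ((0 2 16 10 5)(7 12))^(-24)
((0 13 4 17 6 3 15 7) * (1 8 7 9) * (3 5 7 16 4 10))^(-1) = (0 7 5 6 17 4 16 8 1 9 15 3 10 13)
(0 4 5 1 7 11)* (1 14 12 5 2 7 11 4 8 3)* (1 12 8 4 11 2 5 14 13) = (0 4 5 13 1 2 7 11)(3 12 14 8) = [4, 2, 7, 12, 5, 13, 6, 11, 3, 9, 10, 0, 14, 1, 8]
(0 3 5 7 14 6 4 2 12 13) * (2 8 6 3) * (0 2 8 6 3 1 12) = (0 8 3 5 7 14 1 12 13 2)(4 6) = [8, 12, 0, 5, 6, 7, 4, 14, 3, 9, 10, 11, 13, 2, 1]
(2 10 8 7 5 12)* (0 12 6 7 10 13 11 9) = [12, 1, 13, 3, 4, 6, 7, 5, 10, 0, 8, 9, 2, 11] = (0 12 2 13 11 9)(5 6 7)(8 10)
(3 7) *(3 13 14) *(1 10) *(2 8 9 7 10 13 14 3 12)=[0, 13, 8, 10, 4, 5, 6, 14, 9, 7, 1, 11, 2, 3, 12]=(1 13 3 10)(2 8 9 7 14 12)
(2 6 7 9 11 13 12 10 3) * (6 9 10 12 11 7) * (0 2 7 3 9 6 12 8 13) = [2, 1, 6, 7, 4, 5, 12, 10, 13, 3, 9, 0, 8, 11] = (0 2 6 12 8 13 11)(3 7 10 9)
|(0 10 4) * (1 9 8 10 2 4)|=12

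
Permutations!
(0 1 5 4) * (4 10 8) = (0 1 5 10 8 4) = [1, 5, 2, 3, 0, 10, 6, 7, 4, 9, 8]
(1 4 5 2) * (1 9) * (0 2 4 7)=(0 2 9 1 7)(4 5)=[2, 7, 9, 3, 5, 4, 6, 0, 8, 1]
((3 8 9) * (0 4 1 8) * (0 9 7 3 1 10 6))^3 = (0 6 10 4)(1 3 8 9 7)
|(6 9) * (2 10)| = 2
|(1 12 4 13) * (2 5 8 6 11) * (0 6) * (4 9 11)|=|(0 6 4 13 1 12 9 11 2 5 8)|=11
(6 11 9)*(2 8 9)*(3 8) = (2 3 8 9 6 11) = [0, 1, 3, 8, 4, 5, 11, 7, 9, 6, 10, 2]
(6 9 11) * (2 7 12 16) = (2 7 12 16)(6 9 11) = [0, 1, 7, 3, 4, 5, 9, 12, 8, 11, 10, 6, 16, 13, 14, 15, 2]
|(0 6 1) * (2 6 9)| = |(0 9 2 6 1)| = 5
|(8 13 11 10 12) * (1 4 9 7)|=20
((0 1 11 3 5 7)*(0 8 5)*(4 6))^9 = ((0 1 11 3)(4 6)(5 7 8))^9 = (0 1 11 3)(4 6)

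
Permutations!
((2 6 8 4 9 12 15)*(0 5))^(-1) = ((0 5)(2 6 8 4 9 12 15))^(-1) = (0 5)(2 15 12 9 4 8 6)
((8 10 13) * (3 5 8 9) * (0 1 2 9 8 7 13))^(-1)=(0 10 8 13 7 5 3 9 2 1)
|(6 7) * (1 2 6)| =4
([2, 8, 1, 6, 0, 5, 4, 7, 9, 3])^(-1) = (0 4 6 3 9 8 1 2)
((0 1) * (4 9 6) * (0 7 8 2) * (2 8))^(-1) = ((0 1 7 2)(4 9 6))^(-1) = (0 2 7 1)(4 6 9)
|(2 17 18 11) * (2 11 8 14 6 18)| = 4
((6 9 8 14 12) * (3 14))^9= (3 6)(8 12)(9 14)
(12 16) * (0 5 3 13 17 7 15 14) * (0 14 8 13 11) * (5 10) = (0 10 5 3 11)(7 15 8 13 17)(12 16) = [10, 1, 2, 11, 4, 3, 6, 15, 13, 9, 5, 0, 16, 17, 14, 8, 12, 7]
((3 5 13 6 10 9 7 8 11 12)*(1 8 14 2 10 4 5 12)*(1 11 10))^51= ((1 8 10 9 7 14 2)(3 12)(4 5 13 6))^51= (1 10 7 2 8 9 14)(3 12)(4 6 13 5)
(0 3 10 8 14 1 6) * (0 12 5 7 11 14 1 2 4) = [3, 6, 4, 10, 0, 7, 12, 11, 1, 9, 8, 14, 5, 13, 2] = (0 3 10 8 1 6 12 5 7 11 14 2 4)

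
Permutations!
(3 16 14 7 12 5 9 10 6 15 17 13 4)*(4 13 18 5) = (3 16 14 7 12 4)(5 9 10 6 15 17 18) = [0, 1, 2, 16, 3, 9, 15, 12, 8, 10, 6, 11, 4, 13, 7, 17, 14, 18, 5]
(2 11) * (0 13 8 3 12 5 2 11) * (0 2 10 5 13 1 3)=[1, 3, 2, 12, 4, 10, 6, 7, 0, 9, 5, 11, 13, 8]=(0 1 3 12 13 8)(5 10)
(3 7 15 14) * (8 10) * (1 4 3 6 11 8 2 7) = (1 4 3)(2 7 15 14 6 11 8 10) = [0, 4, 7, 1, 3, 5, 11, 15, 10, 9, 2, 8, 12, 13, 6, 14]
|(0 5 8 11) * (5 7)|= |(0 7 5 8 11)|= 5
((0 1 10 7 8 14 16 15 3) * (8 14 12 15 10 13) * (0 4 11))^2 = ((0 1 13 8 12 15 3 4 11)(7 14 16 10))^2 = (0 13 12 3 11 1 8 15 4)(7 16)(10 14)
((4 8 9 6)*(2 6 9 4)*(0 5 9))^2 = (0 9 5)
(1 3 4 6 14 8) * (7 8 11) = (1 3 4 6 14 11 7 8) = [0, 3, 2, 4, 6, 5, 14, 8, 1, 9, 10, 7, 12, 13, 11]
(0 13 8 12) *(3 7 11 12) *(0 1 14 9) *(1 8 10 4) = (0 13 10 4 1 14 9)(3 7 11 12 8) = [13, 14, 2, 7, 1, 5, 6, 11, 3, 0, 4, 12, 8, 10, 9]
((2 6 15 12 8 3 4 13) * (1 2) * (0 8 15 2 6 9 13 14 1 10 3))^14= (15)(1 10 6 3 2 4 9 14 13)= ((0 8)(1 6 2 9 13 10 3 4 14)(12 15))^14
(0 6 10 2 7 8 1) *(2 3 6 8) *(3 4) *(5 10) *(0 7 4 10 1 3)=[8, 7, 4, 6, 0, 1, 5, 2, 3, 9, 10]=(10)(0 8 3 6 5 1 7 2 4)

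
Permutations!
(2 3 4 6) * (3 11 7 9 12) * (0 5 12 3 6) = (0 5 12 6 2 11 7 9 3 4) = [5, 1, 11, 4, 0, 12, 2, 9, 8, 3, 10, 7, 6]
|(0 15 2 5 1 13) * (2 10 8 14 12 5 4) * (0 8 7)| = |(0 15 10 7)(1 13 8 14 12 5)(2 4)| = 12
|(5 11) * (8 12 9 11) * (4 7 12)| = 7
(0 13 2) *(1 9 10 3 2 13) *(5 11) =(13)(0 1 9 10 3 2)(5 11) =[1, 9, 0, 2, 4, 11, 6, 7, 8, 10, 3, 5, 12, 13]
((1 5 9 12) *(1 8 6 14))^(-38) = ((1 5 9 12 8 6 14))^(-38) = (1 8 5 6 9 14 12)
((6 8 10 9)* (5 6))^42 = (5 8 9 6 10)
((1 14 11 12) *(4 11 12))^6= (14)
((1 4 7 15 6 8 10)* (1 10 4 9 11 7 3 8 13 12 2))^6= (1 13 7)(2 6 11)(9 12 15)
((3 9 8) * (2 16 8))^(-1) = ((2 16 8 3 9))^(-1) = (2 9 3 8 16)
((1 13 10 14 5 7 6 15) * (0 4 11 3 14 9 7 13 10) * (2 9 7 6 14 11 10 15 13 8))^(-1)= (0 13 6 9 2 8 5 14 7 10 4)(1 15)(3 11)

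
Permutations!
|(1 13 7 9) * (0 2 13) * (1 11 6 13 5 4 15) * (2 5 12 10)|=|(0 5 4 15 1)(2 12 10)(6 13 7 9 11)|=15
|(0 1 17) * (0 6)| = |(0 1 17 6)| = 4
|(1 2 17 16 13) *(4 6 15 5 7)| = |(1 2 17 16 13)(4 6 15 5 7)| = 5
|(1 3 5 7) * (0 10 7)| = 6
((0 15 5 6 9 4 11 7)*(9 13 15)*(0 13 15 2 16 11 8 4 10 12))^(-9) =((0 9 10 12)(2 16 11 7 13)(4 8)(5 6 15))^(-9) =(0 12 10 9)(2 16 11 7 13)(4 8)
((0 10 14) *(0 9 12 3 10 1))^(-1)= (0 1)(3 12 9 14 10)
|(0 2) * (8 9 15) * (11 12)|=6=|(0 2)(8 9 15)(11 12)|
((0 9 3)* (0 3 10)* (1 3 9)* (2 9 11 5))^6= (0 9 5 3)(1 10 2 11)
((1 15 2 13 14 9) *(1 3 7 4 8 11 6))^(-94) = ((1 15 2 13 14 9 3 7 4 8 11 6))^(-94) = (1 2 14 3 4 11)(6 15 13 9 7 8)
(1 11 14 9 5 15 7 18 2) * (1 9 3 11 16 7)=[0, 16, 9, 11, 4, 15, 6, 18, 8, 5, 10, 14, 12, 13, 3, 1, 7, 17, 2]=(1 16 7 18 2 9 5 15)(3 11 14)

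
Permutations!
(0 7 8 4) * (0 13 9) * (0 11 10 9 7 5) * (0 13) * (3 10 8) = (0 5 13 7 3 10 9 11 8 4) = [5, 1, 2, 10, 0, 13, 6, 3, 4, 11, 9, 8, 12, 7]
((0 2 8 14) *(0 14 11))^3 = ((14)(0 2 8 11))^3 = (14)(0 11 8 2)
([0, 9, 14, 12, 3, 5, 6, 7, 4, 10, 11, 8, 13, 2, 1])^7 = [0, 12, 4, 10, 9, 5, 6, 7, 1, 13, 2, 14, 11, 8, 3]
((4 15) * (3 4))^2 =((3 4 15))^2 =(3 15 4)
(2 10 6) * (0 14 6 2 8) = (0 14 6 8)(2 10) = [14, 1, 10, 3, 4, 5, 8, 7, 0, 9, 2, 11, 12, 13, 6]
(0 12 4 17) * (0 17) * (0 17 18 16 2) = (0 12 4 17 18 16 2) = [12, 1, 0, 3, 17, 5, 6, 7, 8, 9, 10, 11, 4, 13, 14, 15, 2, 18, 16]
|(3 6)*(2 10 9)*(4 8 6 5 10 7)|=|(2 7 4 8 6 3 5 10 9)|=9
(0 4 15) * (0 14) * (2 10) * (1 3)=(0 4 15 14)(1 3)(2 10)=[4, 3, 10, 1, 15, 5, 6, 7, 8, 9, 2, 11, 12, 13, 0, 14]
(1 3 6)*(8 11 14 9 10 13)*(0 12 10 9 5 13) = (0 12 10)(1 3 6)(5 13 8 11 14) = [12, 3, 2, 6, 4, 13, 1, 7, 11, 9, 0, 14, 10, 8, 5]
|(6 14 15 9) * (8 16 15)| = |(6 14 8 16 15 9)| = 6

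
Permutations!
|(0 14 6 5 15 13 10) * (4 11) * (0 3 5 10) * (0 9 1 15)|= |(0 14 6 10 3 5)(1 15 13 9)(4 11)|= 12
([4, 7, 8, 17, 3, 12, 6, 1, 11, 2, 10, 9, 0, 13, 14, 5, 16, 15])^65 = [3, 7, 8, 15, 17, 0, 6, 1, 11, 2, 10, 9, 4, 13, 14, 12, 16, 5]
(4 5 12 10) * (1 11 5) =(1 11 5 12 10 4) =[0, 11, 2, 3, 1, 12, 6, 7, 8, 9, 4, 5, 10]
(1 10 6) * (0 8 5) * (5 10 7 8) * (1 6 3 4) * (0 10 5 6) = (0 6)(1 7 8 5 10 3 4) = [6, 7, 2, 4, 1, 10, 0, 8, 5, 9, 3]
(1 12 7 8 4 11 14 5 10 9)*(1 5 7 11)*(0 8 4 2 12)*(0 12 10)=(0 8 2 10 9 5)(1 12 11 14 7 4)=[8, 12, 10, 3, 1, 0, 6, 4, 2, 5, 9, 14, 11, 13, 7]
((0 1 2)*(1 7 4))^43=(0 1 7 2 4)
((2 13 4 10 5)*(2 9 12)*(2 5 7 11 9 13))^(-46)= ((4 10 7 11 9 12 5 13))^(-46)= (4 7 9 5)(10 11 12 13)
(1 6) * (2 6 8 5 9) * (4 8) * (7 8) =[0, 4, 6, 3, 7, 9, 1, 8, 5, 2] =(1 4 7 8 5 9 2 6)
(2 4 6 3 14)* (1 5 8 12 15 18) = (1 5 8 12 15 18)(2 4 6 3 14) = [0, 5, 4, 14, 6, 8, 3, 7, 12, 9, 10, 11, 15, 13, 2, 18, 16, 17, 1]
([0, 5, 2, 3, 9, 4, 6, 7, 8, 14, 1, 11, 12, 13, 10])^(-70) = (1 4 14)(5 9 10)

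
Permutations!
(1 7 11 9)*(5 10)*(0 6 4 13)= (0 6 4 13)(1 7 11 9)(5 10)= [6, 7, 2, 3, 13, 10, 4, 11, 8, 1, 5, 9, 12, 0]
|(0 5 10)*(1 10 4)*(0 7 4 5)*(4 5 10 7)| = |(1 7 5 10 4)| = 5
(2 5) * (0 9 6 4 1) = (0 9 6 4 1)(2 5) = [9, 0, 5, 3, 1, 2, 4, 7, 8, 6]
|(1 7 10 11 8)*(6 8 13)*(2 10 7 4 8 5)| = 6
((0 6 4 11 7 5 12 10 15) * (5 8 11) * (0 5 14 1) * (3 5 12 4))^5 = ((0 6 3 5 4 14 1)(7 8 11)(10 15 12))^5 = (0 14 5 6 1 4 3)(7 11 8)(10 12 15)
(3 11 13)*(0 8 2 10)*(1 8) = (0 1 8 2 10)(3 11 13) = [1, 8, 10, 11, 4, 5, 6, 7, 2, 9, 0, 13, 12, 3]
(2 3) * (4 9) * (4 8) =[0, 1, 3, 2, 9, 5, 6, 7, 4, 8] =(2 3)(4 9 8)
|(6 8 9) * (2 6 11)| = |(2 6 8 9 11)| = 5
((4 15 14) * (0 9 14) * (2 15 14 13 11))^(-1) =(0 15 2 11 13 9)(4 14)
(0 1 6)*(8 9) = (0 1 6)(8 9) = [1, 6, 2, 3, 4, 5, 0, 7, 9, 8]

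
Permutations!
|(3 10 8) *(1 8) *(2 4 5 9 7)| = |(1 8 3 10)(2 4 5 9 7)| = 20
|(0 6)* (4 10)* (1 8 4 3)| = |(0 6)(1 8 4 10 3)| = 10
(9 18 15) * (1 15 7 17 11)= [0, 15, 2, 3, 4, 5, 6, 17, 8, 18, 10, 1, 12, 13, 14, 9, 16, 11, 7]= (1 15 9 18 7 17 11)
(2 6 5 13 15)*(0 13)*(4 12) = (0 13 15 2 6 5)(4 12) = [13, 1, 6, 3, 12, 0, 5, 7, 8, 9, 10, 11, 4, 15, 14, 2]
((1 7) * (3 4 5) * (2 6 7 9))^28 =(1 6 9 7 2)(3 4 5)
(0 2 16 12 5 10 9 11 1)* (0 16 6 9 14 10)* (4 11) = (0 2 6 9 4 11 1 16 12 5)(10 14) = [2, 16, 6, 3, 11, 0, 9, 7, 8, 4, 14, 1, 5, 13, 10, 15, 12]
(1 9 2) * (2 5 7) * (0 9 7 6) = [9, 7, 1, 3, 4, 6, 0, 2, 8, 5] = (0 9 5 6)(1 7 2)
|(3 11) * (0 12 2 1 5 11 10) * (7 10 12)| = |(0 7 10)(1 5 11 3 12 2)| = 6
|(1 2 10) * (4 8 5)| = |(1 2 10)(4 8 5)| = 3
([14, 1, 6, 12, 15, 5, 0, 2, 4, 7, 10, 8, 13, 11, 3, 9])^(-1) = [6, 1, 7, 14, 8, 5, 2, 9, 11, 15, 10, 13, 3, 12, 0, 4]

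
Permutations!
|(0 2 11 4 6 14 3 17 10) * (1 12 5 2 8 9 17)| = 45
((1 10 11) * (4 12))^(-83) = ((1 10 11)(4 12))^(-83) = (1 10 11)(4 12)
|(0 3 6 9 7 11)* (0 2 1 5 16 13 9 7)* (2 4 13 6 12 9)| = 36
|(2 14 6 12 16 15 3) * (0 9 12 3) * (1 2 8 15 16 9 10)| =|(16)(0 10 1 2 14 6 3 8 15)(9 12)| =18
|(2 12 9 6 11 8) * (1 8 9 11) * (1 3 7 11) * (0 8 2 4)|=|(0 8 4)(1 2 12)(3 7 11 9 6)|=15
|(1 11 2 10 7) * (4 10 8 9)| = 8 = |(1 11 2 8 9 4 10 7)|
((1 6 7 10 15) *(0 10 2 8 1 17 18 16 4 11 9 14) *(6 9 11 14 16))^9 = (0 1 18 14 8 17 4 2 15 16 7 10 9 6)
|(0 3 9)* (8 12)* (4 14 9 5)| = |(0 3 5 4 14 9)(8 12)| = 6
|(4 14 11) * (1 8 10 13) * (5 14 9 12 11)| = |(1 8 10 13)(4 9 12 11)(5 14)| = 4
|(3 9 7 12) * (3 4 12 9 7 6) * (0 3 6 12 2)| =7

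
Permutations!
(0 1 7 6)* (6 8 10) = (0 1 7 8 10 6) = [1, 7, 2, 3, 4, 5, 0, 8, 10, 9, 6]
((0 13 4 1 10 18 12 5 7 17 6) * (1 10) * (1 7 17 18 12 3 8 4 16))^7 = (0 8)(1 12)(3 6)(4 13)(5 7)(10 16)(17 18)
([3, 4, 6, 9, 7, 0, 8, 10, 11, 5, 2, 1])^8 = (11)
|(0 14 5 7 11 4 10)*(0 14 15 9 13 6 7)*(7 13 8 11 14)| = 10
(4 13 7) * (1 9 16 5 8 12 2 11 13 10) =(1 9 16 5 8 12 2 11 13 7 4 10) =[0, 9, 11, 3, 10, 8, 6, 4, 12, 16, 1, 13, 2, 7, 14, 15, 5]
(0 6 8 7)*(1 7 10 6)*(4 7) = (0 1 4 7)(6 8 10) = [1, 4, 2, 3, 7, 5, 8, 0, 10, 9, 6]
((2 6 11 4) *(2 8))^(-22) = ((2 6 11 4 8))^(-22) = (2 4 6 8 11)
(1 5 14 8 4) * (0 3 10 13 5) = [3, 0, 2, 10, 1, 14, 6, 7, 4, 9, 13, 11, 12, 5, 8] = (0 3 10 13 5 14 8 4 1)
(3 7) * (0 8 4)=[8, 1, 2, 7, 0, 5, 6, 3, 4]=(0 8 4)(3 7)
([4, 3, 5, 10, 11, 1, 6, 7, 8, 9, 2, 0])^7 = (0 4 11)(1 10 5 3 2)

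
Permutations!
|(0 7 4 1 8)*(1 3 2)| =|(0 7 4 3 2 1 8)| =7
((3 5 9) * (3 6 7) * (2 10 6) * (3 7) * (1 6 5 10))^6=(1 2 9 5 10 3 6)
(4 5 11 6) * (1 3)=[0, 3, 2, 1, 5, 11, 4, 7, 8, 9, 10, 6]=(1 3)(4 5 11 6)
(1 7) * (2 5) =(1 7)(2 5) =[0, 7, 5, 3, 4, 2, 6, 1]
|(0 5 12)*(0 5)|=2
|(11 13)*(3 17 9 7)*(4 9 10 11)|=8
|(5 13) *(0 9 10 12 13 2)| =7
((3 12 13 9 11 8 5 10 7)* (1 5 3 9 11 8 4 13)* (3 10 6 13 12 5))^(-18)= (1 4 13 5)(3 12 11 6)(7 8)(9 10)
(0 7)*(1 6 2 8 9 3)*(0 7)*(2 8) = (1 6 8 9 3) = [0, 6, 2, 1, 4, 5, 8, 7, 9, 3]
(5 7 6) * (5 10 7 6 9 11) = (5 6 10 7 9 11) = [0, 1, 2, 3, 4, 6, 10, 9, 8, 11, 7, 5]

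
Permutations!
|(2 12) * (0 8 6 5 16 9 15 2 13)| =|(0 8 6 5 16 9 15 2 12 13)| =10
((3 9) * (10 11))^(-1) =((3 9)(10 11))^(-1) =(3 9)(10 11)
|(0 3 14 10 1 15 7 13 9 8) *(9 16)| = 11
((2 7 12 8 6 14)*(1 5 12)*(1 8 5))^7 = ((2 7 8 6 14)(5 12))^7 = (2 8 14 7 6)(5 12)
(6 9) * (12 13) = (6 9)(12 13) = [0, 1, 2, 3, 4, 5, 9, 7, 8, 6, 10, 11, 13, 12]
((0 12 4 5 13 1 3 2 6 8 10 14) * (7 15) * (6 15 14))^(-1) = ((0 12 4 5 13 1 3 2 15 7 14)(6 8 10))^(-1) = (0 14 7 15 2 3 1 13 5 4 12)(6 10 8)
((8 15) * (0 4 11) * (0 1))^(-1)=(0 1 11 4)(8 15)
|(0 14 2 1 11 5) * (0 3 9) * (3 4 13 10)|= |(0 14 2 1 11 5 4 13 10 3 9)|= 11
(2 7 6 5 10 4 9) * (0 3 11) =(0 3 11)(2 7 6 5 10 4 9) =[3, 1, 7, 11, 9, 10, 5, 6, 8, 2, 4, 0]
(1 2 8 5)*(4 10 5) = (1 2 8 4 10 5) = [0, 2, 8, 3, 10, 1, 6, 7, 4, 9, 5]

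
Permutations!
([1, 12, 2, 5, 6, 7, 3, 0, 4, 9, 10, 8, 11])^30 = (12)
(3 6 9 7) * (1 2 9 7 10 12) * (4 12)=(1 2 9 10 4 12)(3 6 7)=[0, 2, 9, 6, 12, 5, 7, 3, 8, 10, 4, 11, 1]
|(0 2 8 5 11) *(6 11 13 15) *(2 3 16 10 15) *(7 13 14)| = 42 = |(0 3 16 10 15 6 11)(2 8 5 14 7 13)|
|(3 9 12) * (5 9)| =|(3 5 9 12)| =4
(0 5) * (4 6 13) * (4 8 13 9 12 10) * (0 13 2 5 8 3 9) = (0 8 2 5 13 3 9 12 10 4 6) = [8, 1, 5, 9, 6, 13, 0, 7, 2, 12, 4, 11, 10, 3]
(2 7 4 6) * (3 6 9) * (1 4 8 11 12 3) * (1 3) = (1 4 9 3 6 2 7 8 11 12) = [0, 4, 7, 6, 9, 5, 2, 8, 11, 3, 10, 12, 1]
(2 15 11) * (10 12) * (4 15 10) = (2 10 12 4 15 11) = [0, 1, 10, 3, 15, 5, 6, 7, 8, 9, 12, 2, 4, 13, 14, 11]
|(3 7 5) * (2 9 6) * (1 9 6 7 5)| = |(1 9 7)(2 6)(3 5)| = 6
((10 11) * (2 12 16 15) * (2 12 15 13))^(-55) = (16)(10 11)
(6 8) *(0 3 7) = (0 3 7)(6 8) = [3, 1, 2, 7, 4, 5, 8, 0, 6]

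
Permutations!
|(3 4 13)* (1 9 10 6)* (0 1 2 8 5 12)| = 9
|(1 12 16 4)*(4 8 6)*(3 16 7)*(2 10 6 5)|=|(1 12 7 3 16 8 5 2 10 6 4)|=11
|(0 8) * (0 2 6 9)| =5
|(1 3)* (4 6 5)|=6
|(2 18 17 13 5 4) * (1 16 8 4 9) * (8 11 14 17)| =|(1 16 11 14 17 13 5 9)(2 18 8 4)| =8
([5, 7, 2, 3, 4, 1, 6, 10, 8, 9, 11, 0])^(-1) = (0 11 10 7 1 5)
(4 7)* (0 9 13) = [9, 1, 2, 3, 7, 5, 6, 4, 8, 13, 10, 11, 12, 0] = (0 9 13)(4 7)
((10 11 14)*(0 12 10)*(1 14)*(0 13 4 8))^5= ((0 12 10 11 1 14 13 4 8))^5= (0 14 12 13 10 4 11 8 1)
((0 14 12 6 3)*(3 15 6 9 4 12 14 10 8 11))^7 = ((0 10 8 11 3)(4 12 9)(6 15))^7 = (0 8 3 10 11)(4 12 9)(6 15)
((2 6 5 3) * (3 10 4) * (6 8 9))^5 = (2 10 9 3 5 8 4 6)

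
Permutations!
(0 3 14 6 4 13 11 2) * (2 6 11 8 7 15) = [3, 1, 0, 14, 13, 5, 4, 15, 7, 9, 10, 6, 12, 8, 11, 2] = (0 3 14 11 6 4 13 8 7 15 2)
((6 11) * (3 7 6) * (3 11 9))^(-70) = ((11)(3 7 6 9))^(-70) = (11)(3 6)(7 9)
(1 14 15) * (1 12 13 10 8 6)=(1 14 15 12 13 10 8 6)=[0, 14, 2, 3, 4, 5, 1, 7, 6, 9, 8, 11, 13, 10, 15, 12]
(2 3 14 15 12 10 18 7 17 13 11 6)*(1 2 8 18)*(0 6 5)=[6, 2, 3, 14, 4, 0, 8, 17, 18, 9, 1, 5, 10, 11, 15, 12, 16, 13, 7]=(0 6 8 18 7 17 13 11 5)(1 2 3 14 15 12 10)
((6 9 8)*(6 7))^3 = ((6 9 8 7))^3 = (6 7 8 9)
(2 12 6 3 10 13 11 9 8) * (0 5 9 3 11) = (0 5 9 8 2 12 6 11 3 10 13) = [5, 1, 12, 10, 4, 9, 11, 7, 2, 8, 13, 3, 6, 0]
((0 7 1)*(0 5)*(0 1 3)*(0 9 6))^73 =(0 9 7 6 3)(1 5) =((0 7 3 9 6)(1 5))^73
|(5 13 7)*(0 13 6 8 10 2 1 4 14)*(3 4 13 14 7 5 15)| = |(0 14)(1 13 5 6 8 10 2)(3 4 7 15)| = 28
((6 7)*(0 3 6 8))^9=((0 3 6 7 8))^9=(0 8 7 6 3)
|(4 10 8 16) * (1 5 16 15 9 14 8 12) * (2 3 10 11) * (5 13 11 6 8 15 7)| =42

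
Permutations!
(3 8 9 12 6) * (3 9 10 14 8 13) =[0, 1, 2, 13, 4, 5, 9, 7, 10, 12, 14, 11, 6, 3, 8] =(3 13)(6 9 12)(8 10 14)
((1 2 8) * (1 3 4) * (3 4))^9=(1 2 8 4)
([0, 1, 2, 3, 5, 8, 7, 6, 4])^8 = (4 8 5)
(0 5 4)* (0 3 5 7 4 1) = [7, 0, 2, 5, 3, 1, 6, 4] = (0 7 4 3 5 1)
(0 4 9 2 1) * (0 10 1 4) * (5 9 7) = (1 10)(2 4 7 5 9) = [0, 10, 4, 3, 7, 9, 6, 5, 8, 2, 1]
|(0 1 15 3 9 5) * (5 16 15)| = 12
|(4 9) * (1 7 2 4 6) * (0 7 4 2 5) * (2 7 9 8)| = 9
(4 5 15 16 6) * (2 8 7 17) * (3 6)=(2 8 7 17)(3 6 4 5 15 16)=[0, 1, 8, 6, 5, 15, 4, 17, 7, 9, 10, 11, 12, 13, 14, 16, 3, 2]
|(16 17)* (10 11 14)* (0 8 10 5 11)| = |(0 8 10)(5 11 14)(16 17)| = 6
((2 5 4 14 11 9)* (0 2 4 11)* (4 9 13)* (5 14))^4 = ((0 2 14)(4 5 11 13))^4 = (0 2 14)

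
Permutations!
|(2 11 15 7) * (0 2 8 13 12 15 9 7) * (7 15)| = |(0 2 11 9 15)(7 8 13 12)| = 20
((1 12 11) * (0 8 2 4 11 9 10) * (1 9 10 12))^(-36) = (0 11)(2 12)(4 10)(8 9)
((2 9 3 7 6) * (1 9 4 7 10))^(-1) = (1 10 3 9)(2 6 7 4)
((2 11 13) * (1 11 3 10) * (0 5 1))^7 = ((0 5 1 11 13 2 3 10))^7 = (0 10 3 2 13 11 1 5)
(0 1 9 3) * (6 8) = (0 1 9 3)(6 8) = [1, 9, 2, 0, 4, 5, 8, 7, 6, 3]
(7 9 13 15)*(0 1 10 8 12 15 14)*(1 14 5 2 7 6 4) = (0 14)(1 10 8 12 15 6 4)(2 7 9 13 5) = [14, 10, 7, 3, 1, 2, 4, 9, 12, 13, 8, 11, 15, 5, 0, 6]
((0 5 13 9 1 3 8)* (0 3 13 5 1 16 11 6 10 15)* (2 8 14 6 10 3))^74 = ((0 1 13 9 16 11 10 15)(2 8)(3 14 6))^74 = (0 13 16 10)(1 9 11 15)(3 6 14)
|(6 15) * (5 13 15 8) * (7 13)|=|(5 7 13 15 6 8)|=6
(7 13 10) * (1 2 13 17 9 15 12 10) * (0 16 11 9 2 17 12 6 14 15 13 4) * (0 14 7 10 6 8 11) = (0 16)(1 17 2 4 14 15 8 11 9 13)(6 7 12) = [16, 17, 4, 3, 14, 5, 7, 12, 11, 13, 10, 9, 6, 1, 15, 8, 0, 2]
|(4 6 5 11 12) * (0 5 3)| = 7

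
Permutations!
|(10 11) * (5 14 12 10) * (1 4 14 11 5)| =7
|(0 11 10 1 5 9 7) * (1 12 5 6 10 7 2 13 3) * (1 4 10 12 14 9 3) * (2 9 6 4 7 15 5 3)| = |(0 11 15 5 2 13 1 4 10 14 6 12 3 7)| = 14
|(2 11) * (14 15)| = |(2 11)(14 15)| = 2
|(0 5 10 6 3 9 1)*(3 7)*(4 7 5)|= |(0 4 7 3 9 1)(5 10 6)|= 6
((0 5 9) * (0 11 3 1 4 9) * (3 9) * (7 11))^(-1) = (0 5)(1 3 4)(7 9 11) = ((0 5)(1 4 3)(7 11 9))^(-1)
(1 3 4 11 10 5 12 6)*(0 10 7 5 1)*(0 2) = (0 10 1 3 4 11 7 5 12 6 2) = [10, 3, 0, 4, 11, 12, 2, 5, 8, 9, 1, 7, 6]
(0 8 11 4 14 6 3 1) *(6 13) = [8, 0, 2, 1, 14, 5, 3, 7, 11, 9, 10, 4, 12, 6, 13] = (0 8 11 4 14 13 6 3 1)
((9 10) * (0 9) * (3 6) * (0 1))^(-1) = ((0 9 10 1)(3 6))^(-1) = (0 1 10 9)(3 6)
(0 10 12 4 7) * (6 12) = (0 10 6 12 4 7) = [10, 1, 2, 3, 7, 5, 12, 0, 8, 9, 6, 11, 4]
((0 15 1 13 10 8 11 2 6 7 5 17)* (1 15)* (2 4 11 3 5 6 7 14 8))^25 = (0 1 13 10 2 7 6 14 8 3 5 17)(4 11)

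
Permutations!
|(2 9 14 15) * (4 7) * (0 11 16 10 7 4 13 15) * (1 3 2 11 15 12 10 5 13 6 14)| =|(0 15 11 16 5 13 12 10 7 6 14)(1 3 2 9)| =44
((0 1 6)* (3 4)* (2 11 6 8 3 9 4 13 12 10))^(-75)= ((0 1 8 3 13 12 10 2 11 6)(4 9))^(-75)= (0 12)(1 10)(2 8)(3 11)(4 9)(6 13)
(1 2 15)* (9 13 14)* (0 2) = (0 2 15 1)(9 13 14) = [2, 0, 15, 3, 4, 5, 6, 7, 8, 13, 10, 11, 12, 14, 9, 1]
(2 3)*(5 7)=[0, 1, 3, 2, 4, 7, 6, 5]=(2 3)(5 7)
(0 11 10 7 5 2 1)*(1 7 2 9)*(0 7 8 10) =(0 11)(1 7 5 9)(2 8 10) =[11, 7, 8, 3, 4, 9, 6, 5, 10, 1, 2, 0]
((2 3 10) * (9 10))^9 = (2 3 9 10)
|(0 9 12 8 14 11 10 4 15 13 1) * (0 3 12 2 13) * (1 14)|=|(0 9 2 13 14 11 10 4 15)(1 3 12 8)|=36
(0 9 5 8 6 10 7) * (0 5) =(0 9)(5 8 6 10 7) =[9, 1, 2, 3, 4, 8, 10, 5, 6, 0, 7]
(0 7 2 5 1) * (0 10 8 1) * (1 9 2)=(0 7 1 10 8 9 2 5)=[7, 10, 5, 3, 4, 0, 6, 1, 9, 2, 8]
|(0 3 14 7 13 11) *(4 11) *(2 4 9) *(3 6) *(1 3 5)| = 12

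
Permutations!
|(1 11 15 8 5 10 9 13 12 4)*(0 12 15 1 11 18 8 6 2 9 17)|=|(0 12 4 11 1 18 8 5 10 17)(2 9 13 15 6)|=10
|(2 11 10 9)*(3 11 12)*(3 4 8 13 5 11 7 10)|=11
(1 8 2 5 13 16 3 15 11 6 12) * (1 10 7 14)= (1 8 2 5 13 16 3 15 11 6 12 10 7 14)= [0, 8, 5, 15, 4, 13, 12, 14, 2, 9, 7, 6, 10, 16, 1, 11, 3]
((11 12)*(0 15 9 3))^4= ((0 15 9 3)(11 12))^4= (15)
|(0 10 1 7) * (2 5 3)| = |(0 10 1 7)(2 5 3)| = 12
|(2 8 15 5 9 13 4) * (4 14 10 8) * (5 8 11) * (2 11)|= 8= |(2 4 11 5 9 13 14 10)(8 15)|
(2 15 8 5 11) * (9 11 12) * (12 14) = (2 15 8 5 14 12 9 11) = [0, 1, 15, 3, 4, 14, 6, 7, 5, 11, 10, 2, 9, 13, 12, 8]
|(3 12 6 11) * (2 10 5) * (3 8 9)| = 6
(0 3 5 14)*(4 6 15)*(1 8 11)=(0 3 5 14)(1 8 11)(4 6 15)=[3, 8, 2, 5, 6, 14, 15, 7, 11, 9, 10, 1, 12, 13, 0, 4]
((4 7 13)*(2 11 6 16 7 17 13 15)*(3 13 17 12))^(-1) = (17)(2 15 7 16 6 11)(3 12 4 13) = ((17)(2 11 6 16 7 15)(3 13 4 12))^(-1)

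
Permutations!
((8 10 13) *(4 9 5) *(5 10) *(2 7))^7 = (2 7)(4 9 10 13 8 5)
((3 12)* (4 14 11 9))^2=(4 11)(9 14)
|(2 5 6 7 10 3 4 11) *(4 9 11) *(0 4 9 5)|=5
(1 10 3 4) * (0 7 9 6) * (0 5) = (0 7 9 6 5)(1 10 3 4) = [7, 10, 2, 4, 1, 0, 5, 9, 8, 6, 3]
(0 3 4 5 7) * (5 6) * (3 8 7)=(0 8 7)(3 4 6 5)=[8, 1, 2, 4, 6, 3, 5, 0, 7]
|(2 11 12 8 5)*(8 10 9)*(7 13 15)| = |(2 11 12 10 9 8 5)(7 13 15)| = 21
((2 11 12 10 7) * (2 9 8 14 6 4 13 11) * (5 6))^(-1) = (4 6 5 14 8 9 7 10 12 11 13) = ((4 13 11 12 10 7 9 8 14 5 6))^(-1)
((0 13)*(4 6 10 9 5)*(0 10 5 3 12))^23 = ((0 13 10 9 3 12)(4 6 5))^23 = (0 12 3 9 10 13)(4 5 6)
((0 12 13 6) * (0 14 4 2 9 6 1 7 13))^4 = (1 7 13)(2 4 14 6 9)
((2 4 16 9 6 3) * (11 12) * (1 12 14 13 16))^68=(1 11 13 9 3 4 12 14 16 6 2)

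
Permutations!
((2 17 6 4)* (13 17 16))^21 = ((2 16 13 17 6 4))^21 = (2 17)(4 13)(6 16)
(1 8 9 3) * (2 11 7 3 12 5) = (1 8 9 12 5 2 11 7 3) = [0, 8, 11, 1, 4, 2, 6, 3, 9, 12, 10, 7, 5]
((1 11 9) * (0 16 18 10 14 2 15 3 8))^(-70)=(0 18 14 15 8 16 10 2 3)(1 9 11)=((0 16 18 10 14 2 15 3 8)(1 11 9))^(-70)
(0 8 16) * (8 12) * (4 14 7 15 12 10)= (0 10 4 14 7 15 12 8 16)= [10, 1, 2, 3, 14, 5, 6, 15, 16, 9, 4, 11, 8, 13, 7, 12, 0]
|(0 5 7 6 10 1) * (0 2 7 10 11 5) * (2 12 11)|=15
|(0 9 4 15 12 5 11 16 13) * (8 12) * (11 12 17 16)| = 8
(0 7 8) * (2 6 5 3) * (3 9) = (0 7 8)(2 6 5 9 3) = [7, 1, 6, 2, 4, 9, 5, 8, 0, 3]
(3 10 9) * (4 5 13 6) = (3 10 9)(4 5 13 6) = [0, 1, 2, 10, 5, 13, 4, 7, 8, 3, 9, 11, 12, 6]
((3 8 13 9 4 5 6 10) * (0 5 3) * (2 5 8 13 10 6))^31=((0 8 10)(2 5)(3 13 9 4))^31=(0 8 10)(2 5)(3 4 9 13)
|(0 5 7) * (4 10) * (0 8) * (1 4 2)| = 4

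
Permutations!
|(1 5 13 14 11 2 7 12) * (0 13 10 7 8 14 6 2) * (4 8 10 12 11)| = 21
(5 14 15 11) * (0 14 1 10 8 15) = (0 14)(1 10 8 15 11 5) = [14, 10, 2, 3, 4, 1, 6, 7, 15, 9, 8, 5, 12, 13, 0, 11]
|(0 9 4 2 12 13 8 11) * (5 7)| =8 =|(0 9 4 2 12 13 8 11)(5 7)|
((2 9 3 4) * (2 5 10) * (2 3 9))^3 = ((3 4 5 10))^3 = (3 10 5 4)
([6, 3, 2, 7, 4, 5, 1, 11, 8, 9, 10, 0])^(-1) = [11, 6, 2, 1, 4, 5, 0, 3, 8, 9, 10, 7]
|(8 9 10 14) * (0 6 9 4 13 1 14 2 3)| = 30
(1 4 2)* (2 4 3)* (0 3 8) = (0 3 2 1 8) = [3, 8, 1, 2, 4, 5, 6, 7, 0]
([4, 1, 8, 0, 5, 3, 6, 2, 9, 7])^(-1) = [3, 1, 7, 5, 0, 4, 6, 9, 2, 8]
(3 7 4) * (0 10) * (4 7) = (0 10)(3 4) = [10, 1, 2, 4, 3, 5, 6, 7, 8, 9, 0]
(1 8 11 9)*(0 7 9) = [7, 8, 2, 3, 4, 5, 6, 9, 11, 1, 10, 0] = (0 7 9 1 8 11)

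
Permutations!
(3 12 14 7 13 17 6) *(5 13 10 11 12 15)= [0, 1, 2, 15, 4, 13, 3, 10, 8, 9, 11, 12, 14, 17, 7, 5, 16, 6]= (3 15 5 13 17 6)(7 10 11 12 14)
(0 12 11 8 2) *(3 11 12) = (12)(0 3 11 8 2) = [3, 1, 0, 11, 4, 5, 6, 7, 2, 9, 10, 8, 12]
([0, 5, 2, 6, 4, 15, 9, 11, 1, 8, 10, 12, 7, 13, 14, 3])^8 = [0, 5, 2, 6, 4, 15, 9, 12, 1, 8, 10, 7, 11, 13, 14, 3]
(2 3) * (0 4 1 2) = (0 4 1 2 3) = [4, 2, 3, 0, 1]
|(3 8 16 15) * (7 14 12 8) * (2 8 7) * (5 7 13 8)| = 10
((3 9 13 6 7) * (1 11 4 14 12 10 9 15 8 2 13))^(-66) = ((1 11 4 14 12 10 9)(2 13 6 7 3 15 8))^(-66) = (1 12 11 10 4 9 14)(2 3 13 15 6 8 7)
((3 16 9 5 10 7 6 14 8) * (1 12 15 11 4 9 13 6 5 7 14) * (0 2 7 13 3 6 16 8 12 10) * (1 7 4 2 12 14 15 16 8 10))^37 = (0 2 5 11 7 15 6 10 8 3 13 16 9 12 4)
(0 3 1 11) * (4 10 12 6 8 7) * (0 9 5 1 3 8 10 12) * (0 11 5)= (0 8 7 4 12 6 10 11 9)(1 5)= [8, 5, 2, 3, 12, 1, 10, 4, 7, 0, 11, 9, 6]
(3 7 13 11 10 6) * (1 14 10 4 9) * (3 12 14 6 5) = (1 6 12 14 10 5 3 7 13 11 4 9) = [0, 6, 2, 7, 9, 3, 12, 13, 8, 1, 5, 4, 14, 11, 10]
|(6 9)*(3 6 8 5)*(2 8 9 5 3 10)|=|(2 8 3 6 5 10)|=6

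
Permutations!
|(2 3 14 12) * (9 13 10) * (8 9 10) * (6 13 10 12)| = |(2 3 14 6 13 8 9 10 12)| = 9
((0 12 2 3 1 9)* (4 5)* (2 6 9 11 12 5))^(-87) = (0 2 11 9 4 1 6 5 3 12)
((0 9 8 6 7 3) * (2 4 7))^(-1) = (0 3 7 4 2 6 8 9)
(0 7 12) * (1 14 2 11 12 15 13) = (0 7 15 13 1 14 2 11 12) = [7, 14, 11, 3, 4, 5, 6, 15, 8, 9, 10, 12, 0, 1, 2, 13]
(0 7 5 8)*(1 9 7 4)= [4, 9, 2, 3, 1, 8, 6, 5, 0, 7]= (0 4 1 9 7 5 8)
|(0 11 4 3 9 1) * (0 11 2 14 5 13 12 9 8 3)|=|(0 2 14 5 13 12 9 1 11 4)(3 8)|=10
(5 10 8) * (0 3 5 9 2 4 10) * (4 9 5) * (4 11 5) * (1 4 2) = (0 3 11 5)(1 4 10 8 2 9) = [3, 4, 9, 11, 10, 0, 6, 7, 2, 1, 8, 5]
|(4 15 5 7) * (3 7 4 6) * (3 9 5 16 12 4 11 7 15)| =5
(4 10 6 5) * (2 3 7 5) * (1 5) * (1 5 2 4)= [0, 2, 3, 7, 10, 1, 4, 5, 8, 9, 6]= (1 2 3 7 5)(4 10 6)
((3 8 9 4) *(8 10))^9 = (3 4 9 8 10)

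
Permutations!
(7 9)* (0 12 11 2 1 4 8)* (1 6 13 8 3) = [12, 4, 6, 1, 3, 5, 13, 9, 0, 7, 10, 2, 11, 8] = (0 12 11 2 6 13 8)(1 4 3)(7 9)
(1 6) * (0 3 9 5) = (0 3 9 5)(1 6) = [3, 6, 2, 9, 4, 0, 1, 7, 8, 5]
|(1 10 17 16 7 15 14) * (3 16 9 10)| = 6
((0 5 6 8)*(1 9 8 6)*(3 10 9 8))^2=((0 5 1 8)(3 10 9))^2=(0 1)(3 9 10)(5 8)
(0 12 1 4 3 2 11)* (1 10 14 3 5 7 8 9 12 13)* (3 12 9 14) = (0 13 1 4 5 7 8 14 12 10 3 2 11) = [13, 4, 11, 2, 5, 7, 6, 8, 14, 9, 3, 0, 10, 1, 12]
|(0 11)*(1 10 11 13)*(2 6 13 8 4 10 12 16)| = |(0 8 4 10 11)(1 12 16 2 6 13)| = 30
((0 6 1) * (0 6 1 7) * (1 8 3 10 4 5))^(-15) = ((0 8 3 10 4 5 1 6 7))^(-15) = (0 10 1)(3 5 7)(4 6 8)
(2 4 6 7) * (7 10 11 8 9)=(2 4 6 10 11 8 9 7)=[0, 1, 4, 3, 6, 5, 10, 2, 9, 7, 11, 8]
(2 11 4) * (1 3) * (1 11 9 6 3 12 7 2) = [0, 12, 9, 11, 1, 5, 3, 2, 8, 6, 10, 4, 7] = (1 12 7 2 9 6 3 11 4)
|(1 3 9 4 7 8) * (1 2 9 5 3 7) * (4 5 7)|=|(1 4)(2 9 5 3 7 8)|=6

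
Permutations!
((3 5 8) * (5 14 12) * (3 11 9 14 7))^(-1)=((3 7)(5 8 11 9 14 12))^(-1)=(3 7)(5 12 14 9 11 8)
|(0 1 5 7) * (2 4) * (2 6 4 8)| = 4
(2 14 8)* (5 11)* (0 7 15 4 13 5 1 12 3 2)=(0 7 15 4 13 5 11 1 12 3 2 14 8)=[7, 12, 14, 2, 13, 11, 6, 15, 0, 9, 10, 1, 3, 5, 8, 4]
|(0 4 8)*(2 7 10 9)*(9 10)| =3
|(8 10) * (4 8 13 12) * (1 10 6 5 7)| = 9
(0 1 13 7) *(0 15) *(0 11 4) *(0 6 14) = [1, 13, 2, 3, 6, 5, 14, 15, 8, 9, 10, 4, 12, 7, 0, 11] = (0 1 13 7 15 11 4 6 14)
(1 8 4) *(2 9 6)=(1 8 4)(2 9 6)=[0, 8, 9, 3, 1, 5, 2, 7, 4, 6]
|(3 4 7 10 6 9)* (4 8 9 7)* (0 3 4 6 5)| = 9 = |(0 3 8 9 4 6 7 10 5)|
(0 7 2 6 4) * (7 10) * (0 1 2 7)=[10, 2, 6, 3, 1, 5, 4, 7, 8, 9, 0]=(0 10)(1 2 6 4)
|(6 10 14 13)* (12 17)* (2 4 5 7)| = |(2 4 5 7)(6 10 14 13)(12 17)| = 4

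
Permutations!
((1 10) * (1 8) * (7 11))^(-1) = (1 8 10)(7 11)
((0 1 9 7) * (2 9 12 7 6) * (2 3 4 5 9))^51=((0 1 12 7)(3 4 5 9 6))^51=(0 7 12 1)(3 4 5 9 6)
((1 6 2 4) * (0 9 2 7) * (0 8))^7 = (0 8 7 6 1 4 2 9)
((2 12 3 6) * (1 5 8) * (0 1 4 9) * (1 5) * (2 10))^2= ((0 5 8 4 9)(2 12 3 6 10))^2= (0 8 9 5 4)(2 3 10 12 6)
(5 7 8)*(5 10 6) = (5 7 8 10 6) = [0, 1, 2, 3, 4, 7, 5, 8, 10, 9, 6]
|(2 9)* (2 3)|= 3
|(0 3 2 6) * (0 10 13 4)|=|(0 3 2 6 10 13 4)|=7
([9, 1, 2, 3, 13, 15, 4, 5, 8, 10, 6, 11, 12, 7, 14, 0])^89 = (0 15 5 7 13 4 6 10 9)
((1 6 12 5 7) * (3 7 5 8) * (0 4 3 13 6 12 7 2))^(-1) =(0 2 3 4)(1 7 6 13 8 12)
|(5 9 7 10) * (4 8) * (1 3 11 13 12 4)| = 28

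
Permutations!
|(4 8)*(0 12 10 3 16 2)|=6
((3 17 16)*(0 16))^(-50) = (0 3)(16 17)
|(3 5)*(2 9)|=|(2 9)(3 5)|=2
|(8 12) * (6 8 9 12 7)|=6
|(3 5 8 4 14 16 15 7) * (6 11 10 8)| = 11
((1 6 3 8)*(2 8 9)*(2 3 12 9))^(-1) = (1 8 2 3 9 12 6) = ((1 6 12 9 3 2 8))^(-1)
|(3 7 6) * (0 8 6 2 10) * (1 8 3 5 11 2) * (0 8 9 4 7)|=12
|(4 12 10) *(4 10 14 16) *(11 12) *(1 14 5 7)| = 8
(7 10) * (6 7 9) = [0, 1, 2, 3, 4, 5, 7, 10, 8, 6, 9] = (6 7 10 9)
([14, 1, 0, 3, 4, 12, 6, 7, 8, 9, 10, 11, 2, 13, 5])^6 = (0 14 5 12 2)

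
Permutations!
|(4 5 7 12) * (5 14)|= |(4 14 5 7 12)|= 5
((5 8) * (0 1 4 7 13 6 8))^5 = (0 6 4 5 13 1 8 7)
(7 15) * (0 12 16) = (0 12 16)(7 15) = [12, 1, 2, 3, 4, 5, 6, 15, 8, 9, 10, 11, 16, 13, 14, 7, 0]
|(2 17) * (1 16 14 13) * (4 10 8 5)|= |(1 16 14 13)(2 17)(4 10 8 5)|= 4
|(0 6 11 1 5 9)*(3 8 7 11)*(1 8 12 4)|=|(0 6 3 12 4 1 5 9)(7 11 8)|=24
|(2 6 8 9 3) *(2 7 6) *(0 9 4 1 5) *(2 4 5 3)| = |(0 9 2 4 1 3 7 6 8 5)| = 10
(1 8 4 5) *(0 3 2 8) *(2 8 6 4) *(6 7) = (0 3 8 2 7 6 4 5 1) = [3, 0, 7, 8, 5, 1, 4, 6, 2]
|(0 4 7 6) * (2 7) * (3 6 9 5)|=|(0 4 2 7 9 5 3 6)|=8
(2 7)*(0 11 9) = (0 11 9)(2 7) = [11, 1, 7, 3, 4, 5, 6, 2, 8, 0, 10, 9]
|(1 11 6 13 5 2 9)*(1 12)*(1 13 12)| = 8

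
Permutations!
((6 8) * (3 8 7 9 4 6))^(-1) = ((3 8)(4 6 7 9))^(-1) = (3 8)(4 9 7 6)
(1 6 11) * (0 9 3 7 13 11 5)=(0 9 3 7 13 11 1 6 5)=[9, 6, 2, 7, 4, 0, 5, 13, 8, 3, 10, 1, 12, 11]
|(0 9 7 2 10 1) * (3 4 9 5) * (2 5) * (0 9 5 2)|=|(1 9 7 2 10)(3 4 5)|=15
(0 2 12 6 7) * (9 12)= (0 2 9 12 6 7)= [2, 1, 9, 3, 4, 5, 7, 0, 8, 12, 10, 11, 6]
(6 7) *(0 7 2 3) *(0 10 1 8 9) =(0 7 6 2 3 10 1 8 9) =[7, 8, 3, 10, 4, 5, 2, 6, 9, 0, 1]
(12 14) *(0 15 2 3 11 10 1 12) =(0 15 2 3 11 10 1 12 14) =[15, 12, 3, 11, 4, 5, 6, 7, 8, 9, 1, 10, 14, 13, 0, 2]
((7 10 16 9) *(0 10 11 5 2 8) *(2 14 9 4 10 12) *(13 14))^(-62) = ((0 12 2 8)(4 10 16)(5 13 14 9 7 11))^(-62) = (0 2)(4 10 16)(5 7 14)(8 12)(9 13 11)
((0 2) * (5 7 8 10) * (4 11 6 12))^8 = ((0 2)(4 11 6 12)(5 7 8 10))^8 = (12)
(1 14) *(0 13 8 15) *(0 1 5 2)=(0 13 8 15 1 14 5 2)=[13, 14, 0, 3, 4, 2, 6, 7, 15, 9, 10, 11, 12, 8, 5, 1]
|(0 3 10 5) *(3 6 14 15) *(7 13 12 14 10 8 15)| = 12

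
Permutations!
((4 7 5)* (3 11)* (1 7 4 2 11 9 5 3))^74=((1 7 3 9 5 2 11))^74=(1 5 7 2 3 11 9)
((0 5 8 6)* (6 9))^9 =(0 6 9 8 5)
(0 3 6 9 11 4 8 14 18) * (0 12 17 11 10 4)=[3, 1, 2, 6, 8, 5, 9, 7, 14, 10, 4, 0, 17, 13, 18, 15, 16, 11, 12]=(0 3 6 9 10 4 8 14 18 12 17 11)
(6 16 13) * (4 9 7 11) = (4 9 7 11)(6 16 13) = [0, 1, 2, 3, 9, 5, 16, 11, 8, 7, 10, 4, 12, 6, 14, 15, 13]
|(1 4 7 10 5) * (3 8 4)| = |(1 3 8 4 7 10 5)| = 7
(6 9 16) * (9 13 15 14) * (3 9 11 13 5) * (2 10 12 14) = (2 10 12 14 11 13 15)(3 9 16 6 5) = [0, 1, 10, 9, 4, 3, 5, 7, 8, 16, 12, 13, 14, 15, 11, 2, 6]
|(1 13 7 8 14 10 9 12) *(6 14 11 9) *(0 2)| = 42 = |(0 2)(1 13 7 8 11 9 12)(6 14 10)|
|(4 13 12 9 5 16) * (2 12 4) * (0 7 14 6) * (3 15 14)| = 30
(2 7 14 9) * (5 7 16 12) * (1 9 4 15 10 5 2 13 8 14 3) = (1 9 13 8 14 4 15 10 5 7 3)(2 16 12) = [0, 9, 16, 1, 15, 7, 6, 3, 14, 13, 5, 11, 2, 8, 4, 10, 12]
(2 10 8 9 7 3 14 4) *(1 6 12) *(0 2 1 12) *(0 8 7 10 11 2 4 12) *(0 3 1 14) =(0 4 14 12 3)(1 6 8 9 10 7)(2 11) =[4, 6, 11, 0, 14, 5, 8, 1, 9, 10, 7, 2, 3, 13, 12]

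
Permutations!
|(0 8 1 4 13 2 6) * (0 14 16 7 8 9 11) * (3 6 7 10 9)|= |(0 3 6 14 16 10 9 11)(1 4 13 2 7 8)|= 24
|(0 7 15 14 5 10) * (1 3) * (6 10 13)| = 8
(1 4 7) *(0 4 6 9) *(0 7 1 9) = [4, 6, 2, 3, 1, 5, 0, 9, 8, 7] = (0 4 1 6)(7 9)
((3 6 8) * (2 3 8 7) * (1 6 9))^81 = (1 2)(3 6)(7 9)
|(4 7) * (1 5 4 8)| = 5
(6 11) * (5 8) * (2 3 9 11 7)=[0, 1, 3, 9, 4, 8, 7, 2, 5, 11, 10, 6]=(2 3 9 11 6 7)(5 8)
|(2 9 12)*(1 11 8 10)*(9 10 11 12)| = |(1 12 2 10)(8 11)| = 4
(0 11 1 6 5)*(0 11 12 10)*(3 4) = (0 12 10)(1 6 5 11)(3 4) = [12, 6, 2, 4, 3, 11, 5, 7, 8, 9, 0, 1, 10]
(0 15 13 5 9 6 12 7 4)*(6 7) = (0 15 13 5 9 7 4)(6 12) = [15, 1, 2, 3, 0, 9, 12, 4, 8, 7, 10, 11, 6, 5, 14, 13]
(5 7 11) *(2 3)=[0, 1, 3, 2, 4, 7, 6, 11, 8, 9, 10, 5]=(2 3)(5 7 11)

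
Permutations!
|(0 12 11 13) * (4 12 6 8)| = 7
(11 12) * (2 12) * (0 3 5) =(0 3 5)(2 12 11) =[3, 1, 12, 5, 4, 0, 6, 7, 8, 9, 10, 2, 11]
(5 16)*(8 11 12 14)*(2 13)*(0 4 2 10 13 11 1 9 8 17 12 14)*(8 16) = (0 4 2 11 14 17 12)(1 9 16 5 8)(10 13) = [4, 9, 11, 3, 2, 8, 6, 7, 1, 16, 13, 14, 0, 10, 17, 15, 5, 12]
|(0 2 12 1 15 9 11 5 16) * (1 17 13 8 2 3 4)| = |(0 3 4 1 15 9 11 5 16)(2 12 17 13 8)| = 45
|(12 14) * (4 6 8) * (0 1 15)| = 6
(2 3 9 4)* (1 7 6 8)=[0, 7, 3, 9, 2, 5, 8, 6, 1, 4]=(1 7 6 8)(2 3 9 4)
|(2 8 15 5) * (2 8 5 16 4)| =6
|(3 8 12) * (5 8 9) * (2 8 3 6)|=12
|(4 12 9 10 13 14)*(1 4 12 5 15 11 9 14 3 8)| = |(1 4 5 15 11 9 10 13 3 8)(12 14)| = 10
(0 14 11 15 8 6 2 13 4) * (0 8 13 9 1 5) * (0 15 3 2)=(0 14 11 3 2 9 1 5 15 13 4 8 6)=[14, 5, 9, 2, 8, 15, 0, 7, 6, 1, 10, 3, 12, 4, 11, 13]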